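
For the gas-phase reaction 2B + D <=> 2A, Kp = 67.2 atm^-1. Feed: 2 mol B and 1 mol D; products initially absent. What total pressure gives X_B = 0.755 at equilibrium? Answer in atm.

Take 2 mol B as basis and let X be its fractional conversion, so ξ = X.
Species balance: n_B = 2 − 2X; n_D = 1 − X; n_A = 2X.
Summing: n_T = 3 − X.
Kp = p_A^2 / (p_B^2 p_D) with p_i = (n_i/n_T)·P.
At X = 0.755: the mole-fraction product g(X) = Π y_i^ν_i = 87.02. Since Kp = g(X)·P^{-1}, P = (g/Kp)^(1/1) = (87.02/67.2)^(1/1) = 1.29 atm.

P = 1.29 atm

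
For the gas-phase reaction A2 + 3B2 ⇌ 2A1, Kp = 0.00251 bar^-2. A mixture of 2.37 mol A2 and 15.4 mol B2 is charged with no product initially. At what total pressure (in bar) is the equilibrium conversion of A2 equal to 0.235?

Take 2.37 mol A2 as basis and let X be its fractional conversion, so ξ = 2.37X.
At extent ξ: n_A2 = 2.37 − 2.37X; n_B2 = 15.4 − 7.11X; n_A1 = 4.74X.
Total moles n_T = 17.8 − 4.74X.
Kp = p_A1^2 / (p_A2 p_B2^3) with p_i = (n_i/n_T)·P.
At X = 0.235: the mole-fraction product g(X) = Π y_i^ν_i = 0.07337. Since Kp = g(X)·P^{-2}, P = (g/Kp)^(1/2) = (0.07337/0.00251)^(1/2) = 5.41 bar.

P = 5.41 bar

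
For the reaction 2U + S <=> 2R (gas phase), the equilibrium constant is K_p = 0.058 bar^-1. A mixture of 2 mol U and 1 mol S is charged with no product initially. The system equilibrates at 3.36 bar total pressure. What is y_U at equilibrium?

y_U = 0.576

Take 2 mol U as basis and let X be its fractional conversion, so ξ = X.
Species balance: n_U = 2 − 2X; n_S = 1 − X; n_R = 2X.
n_T = Σnᵢ = 3 − X.
Mole fractions y_i = n_i/n_T; K_p = p_R^2 / (p_U^2 p_S) with p_i = y_i·P.
This yields a degree-3 equation in X; solving on (0,1), X = 0.191.
Then n_U = 1.62, n_T = 2.81, so y_U = 0.576.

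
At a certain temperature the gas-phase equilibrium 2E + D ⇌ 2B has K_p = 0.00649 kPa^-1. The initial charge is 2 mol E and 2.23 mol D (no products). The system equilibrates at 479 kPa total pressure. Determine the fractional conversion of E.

X = 0.544

Basis: 2 mol E initially; let X = conversion of E. Extent ξ = X.
Species balance: n_E = 2 − 2X; n_D = 2.23 − X; n_B = 2X.
n_T = Σnᵢ = 4.23 − X.
y_i = n_i/n_T, p_i = y_i·P. K_p = p_B^2 / (p_E^2 p_D).
This yields a degree-3 equation in X; solving on (0,1), X = 0.544.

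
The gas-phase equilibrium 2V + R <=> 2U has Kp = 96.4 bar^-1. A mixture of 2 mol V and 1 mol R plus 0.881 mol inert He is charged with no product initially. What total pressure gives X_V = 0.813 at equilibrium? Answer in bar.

Basis: 2 mol V initially; let X = conversion of V. Extent ξ = X.
Moles: n_V = 2 − 2X; n_R = 1 − X; n_U = 2X; n_I = 0.881 (inert).
n_T = Σnᵢ = 3.88 − X.
Kp = p_U^2 / (p_V^2 p_R) with p_i = (n_i/n_T)·P.
At X = 0.813: the mole-fraction product g(X) = Π y_i^ν_i = 310.1. Since Kp = g(X)·P^{-1}, P = (g/Kp)^(1/1) = (310.1/96.4)^(1/1) = 3.22 bar.

P = 3.22 bar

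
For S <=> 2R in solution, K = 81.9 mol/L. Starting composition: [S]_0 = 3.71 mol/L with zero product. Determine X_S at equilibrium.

X = 0.865

Let X = conversion of S; extent ξ = 3.71·X mol/L.
Concentrations: [S] = 3.71 − 3.71X; [R] = 7.42X.
K = [R]^2 / ([S]).
Setting equal to 81.9 and solving for X on (0,1) gives X = 0.865.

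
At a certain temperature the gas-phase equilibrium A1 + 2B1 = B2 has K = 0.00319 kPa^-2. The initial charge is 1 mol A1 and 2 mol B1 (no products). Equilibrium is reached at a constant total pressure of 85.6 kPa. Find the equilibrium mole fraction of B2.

y_B2 = 0.482

Take 1 mol A1 as basis and let X be its fractional conversion, so ξ = X.
Species balance: n_A1 = 1 − X; n_B1 = 2 − 2X; n_B2 = X.
n_T = Σnᵢ = 3 − 2X.
Mole fractions y_i = n_i/n_T; K = p_B2 / (p_A1 p_B1^2) with p_i = y_i·P.
Setting this equal to 0.00319 kPa^-2 and taking the physical root (0 < X < 1) gives X = 0.736.
Then n_B2 = 0.736, n_T = 1.53, so y_B2 = 0.482.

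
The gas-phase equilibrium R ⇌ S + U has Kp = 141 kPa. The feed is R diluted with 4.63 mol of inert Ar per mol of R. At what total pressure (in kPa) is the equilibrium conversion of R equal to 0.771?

P = 348 kPa

Take 1 mol R as basis and let X be its fractional conversion, so ξ = X.
At extent ξ: n_R = 1 − X; n_S = X; n_U = X; n_I = 4.63 (inert).
n_T = Σnᵢ = 5.63 + X.
Kp = p_S p_U / (p_R) with p_i = (n_i/n_T)·P.
At X = 0.771: the mole-fraction product g(X) = Π y_i^ν_i = 0.4055. Since Kp = g(X)·P^{1}, P = (Kp/g)^(1/1) = (141/0.4055)^(1/1) = 348 kPa.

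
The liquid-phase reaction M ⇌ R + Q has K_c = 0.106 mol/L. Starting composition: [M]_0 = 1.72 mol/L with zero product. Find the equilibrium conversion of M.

Let X = conversion of M; extent ξ = 1.72·X mol/L.
Concentrations: [M] = 1.72 − 1.72X; [R] = 1.72X; [Q] = 1.72X.
K_c = [R] [Q] / ([M]).
Solving K_c = 0.106 for X ∈ (0,1): X = 0.219.

X = 0.219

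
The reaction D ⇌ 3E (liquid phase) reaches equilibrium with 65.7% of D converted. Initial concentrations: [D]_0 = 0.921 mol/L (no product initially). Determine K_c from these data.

Let X = conversion of D.
Concentrations: [D] = 0.921 − 0.921X; [E] = 2.76X.
At X = 0.657: [D] = 0.316, [E] = 1.82.
K_c = [E]^3 / ([D]) = 18.9 (mol/L)^2.

K_c = 18.9 (mol/L)^2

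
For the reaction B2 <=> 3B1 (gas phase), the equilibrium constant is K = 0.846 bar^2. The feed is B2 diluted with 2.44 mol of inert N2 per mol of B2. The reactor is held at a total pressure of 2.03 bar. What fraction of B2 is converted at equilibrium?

Take 1 mol B2 as basis and let X be its fractional conversion, so ξ = X.
Species balance: n_B2 = 1 − X; n_B1 = 3X; n_I = 2.44 (inert).
Total moles n_T = 3.44 + 2X.
With p_i = (n_i/n_T)P, K = p_B1^3 / (p_B2).
This yields a degree-3 equation in X; solving on (0,1), X = 0.431.

X = 0.431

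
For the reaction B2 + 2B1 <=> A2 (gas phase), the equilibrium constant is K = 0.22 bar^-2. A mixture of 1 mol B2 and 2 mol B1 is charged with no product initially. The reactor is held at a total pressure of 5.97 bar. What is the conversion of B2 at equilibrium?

X = 0.605

Take 1 mol B2 as basis and let X be its fractional conversion, so ξ = X.
Species balance: n_B2 = 1 − X; n_B1 = 2 − 2X; n_A2 = X.
Summing: n_T = 3 − 2X.
Mole fractions y_i = n_i/n_T; K = p_A2 / (p_B2 p_B1^2) with p_i = y_i·P.
This yields a degree-3 equation in X; solving on (0,1), X = 0.605.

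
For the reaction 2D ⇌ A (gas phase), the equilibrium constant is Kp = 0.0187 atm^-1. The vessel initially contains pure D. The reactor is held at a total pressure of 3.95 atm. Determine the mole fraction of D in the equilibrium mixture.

Take 1 mol D as basis and let X be its fractional conversion, so ξ = 0.5X.
Mole table: n_D = 1 − X; n_A = 0.5X.
Summing: n_T = 1 − 0.5X.
With p_i = (n_i/n_T)P, Kp = p_A / (p_D^2).
This yields a degree-2 equation in X; solving on (0,1), X = 0.121.
Then n_D = 0.879, n_T = 0.939, so y_D = 0.935.

y_D = 0.935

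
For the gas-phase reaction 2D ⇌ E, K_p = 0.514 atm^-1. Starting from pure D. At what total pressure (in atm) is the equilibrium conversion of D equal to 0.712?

P = 5.38 atm

Let X = conversion of D (basis 1 mol D); extent of reaction ξ = 0.5X.
Mole table: n_D = 1 − X; n_E = 0.5X.
Total moles n_T = 1 − 0.5X.
K_p = p_E / (p_D^2) with p_i = (n_i/n_T)·P.
At X = 0.712: the mole-fraction product g(X) = Π y_i^ν_i = 2.764. Since K_p = g(X)·P^{-1}, P = (g/K_p)^(1/1) = (2.764/0.514)^(1/1) = 5.38 atm.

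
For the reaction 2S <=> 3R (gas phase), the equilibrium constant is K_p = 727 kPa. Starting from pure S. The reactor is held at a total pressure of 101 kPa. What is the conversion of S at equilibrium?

X = 0.673

Take 1 mol S as basis and let X be its fractional conversion, so ξ = 0.5X.
Mole table: n_S = 1 − X; n_R = 1.5X.
Summing: n_T = 1 + 0.5X.
With p_i = (n_i/n_T)P, K_p = p_R^3 / (p_S^2).
Setting this equal to 727 kPa and taking the physical root (0 < X < 1) gives X = 0.673.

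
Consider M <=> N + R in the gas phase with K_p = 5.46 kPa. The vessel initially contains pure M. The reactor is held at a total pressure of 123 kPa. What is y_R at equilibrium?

Basis: 1 mol M initially; let X = conversion of M. Extent ξ = X.
Mole table: n_M = 1 − X; n_N = X; n_R = X.
Total moles n_T = 1 + X.
With p_i = (n_i/n_T)P, K_p = p_N p_R / (p_M).
Substituting and setting equal to 5.46 kPa gives a polynomial in X; the root in (0,1) is X = 0.206.
Then n_R = 0.206, n_T = 1.21, so y_R = 0.171.

y_R = 0.171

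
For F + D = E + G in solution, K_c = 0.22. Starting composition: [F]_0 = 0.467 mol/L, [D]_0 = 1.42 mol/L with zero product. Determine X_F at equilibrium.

Let X = conversion of F; extent ξ = 0.467·X mol/L.
Concentrations: [F] = 0.467 − 0.467X; [D] = 1.42 − 0.467X; [E] = 0.467X; [G] = 0.467X.
K_c = [E] [G] / ([F] [D]).
Solving K_c = 0.22 for X ∈ (0,1): X = 0.518.

X = 0.518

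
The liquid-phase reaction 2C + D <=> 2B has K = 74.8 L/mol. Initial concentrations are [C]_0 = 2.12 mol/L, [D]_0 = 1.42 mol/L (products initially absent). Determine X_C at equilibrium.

Let X = conversion of C; extent ξ = 2.12X/2 mol/L.
Concentrations: [C] = 2.12 − 2.12X; [D] = 1.42 − 1.06X; [B] = 2.12X.
K = [B]^2 / ([C]^2 [D]).
Setting equal to 74.8 and solving for X on (0,1) gives X = 0.860.

X = 0.860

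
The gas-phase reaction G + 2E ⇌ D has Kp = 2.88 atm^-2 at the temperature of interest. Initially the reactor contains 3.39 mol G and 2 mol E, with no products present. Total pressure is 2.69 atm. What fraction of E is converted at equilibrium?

Basis: 2 mol E initially; let X = conversion of E. Extent ξ = X.
Mole table: n_G = 3.39 − X; n_E = 2 − 2X; n_D = X.
Total moles n_T = 5.39 − 2X.
y_i = n_i/n_T, p_i = y_i·P. Kp = p_D / (p_G p_E^2).
Substituting and setting equal to 2.88 atm^-2 gives a polynomial in X; the root in (0,1) is X = 0.771.

X = 0.771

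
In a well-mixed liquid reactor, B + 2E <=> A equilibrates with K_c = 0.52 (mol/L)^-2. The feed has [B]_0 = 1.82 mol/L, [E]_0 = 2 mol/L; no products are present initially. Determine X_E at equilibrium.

X = 0.546

Let X = conversion of E; extent ξ = 2X/2 mol/L.
Concentrations: [B] = 1.82 − 1X; [E] = 2 − 2X; [A] = 1X.
K_c = [A] / ([B] [E]^2).
This equals 0.52 at X = 0.546 (the root in 0 < X < 1).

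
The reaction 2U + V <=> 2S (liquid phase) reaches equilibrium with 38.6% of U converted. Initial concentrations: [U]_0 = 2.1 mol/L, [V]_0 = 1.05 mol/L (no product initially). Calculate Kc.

Kc = 0.613 L/mol

Let X = conversion of U.
Concentrations: [U] = 2.1 − 2.1X; [V] = 1.05 − 1.05X; [S] = 2.1X.
At X = 0.386: [U] = 1.29, [V] = 0.645, [S] = 0.811.
Kc = [S]^2 / ([U]^2 [V]) = 0.613 L/mol.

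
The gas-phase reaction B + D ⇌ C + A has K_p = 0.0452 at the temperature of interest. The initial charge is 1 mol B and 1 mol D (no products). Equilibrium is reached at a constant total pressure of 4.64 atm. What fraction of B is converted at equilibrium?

X = 0.175

Take 1 mol B as basis and let X be its fractional conversion, so ξ = X.
At extent ξ: n_B = 1 − X; n_D = 1 − X; n_C = X; n_A = X.
Total moles n_T = 2 (Δν = 0, constant).
Mole fractions y_i = n_i/n_T; K_p = p_C p_A / (p_B p_D) with p_i = y_i·P.
Substituting and setting equal to 0.0452 gives a polynomial in X; the root in (0,1) is X = 0.175.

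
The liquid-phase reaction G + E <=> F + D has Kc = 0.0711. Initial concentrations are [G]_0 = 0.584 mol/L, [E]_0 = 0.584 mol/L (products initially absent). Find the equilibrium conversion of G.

X = 0.211

Let X = conversion of G; extent ξ = 0.584·X mol/L.
Concentrations: [G] = 0.584 − 0.584X; [E] = 0.584 − 0.584X; [F] = 0.584X; [D] = 0.584X.
Kc = [F] [D] / ([G] [E]).
This equals 0.0711 at X = 0.211 (the root in 0 < X < 1).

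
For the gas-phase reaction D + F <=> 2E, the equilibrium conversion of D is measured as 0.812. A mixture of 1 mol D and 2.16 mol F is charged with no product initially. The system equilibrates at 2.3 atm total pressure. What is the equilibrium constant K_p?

K_p = 10.4

Basis: 1 mol D initially; let X = conversion of D. Extent ξ = X.
At extent ξ: n_D = 1 − X; n_F = 2.16 − X; n_E = 2X.
Total moles n_T = 3.16 (Δν = 0, constant).
At X = 0.812: n_D = 0.188, n_F = 1.35, n_E = 1.62, n_T = 3.16.
p_i = (n_i/n_T)·P. K_p = p_E^2 / (p_D p_F) = 10.4.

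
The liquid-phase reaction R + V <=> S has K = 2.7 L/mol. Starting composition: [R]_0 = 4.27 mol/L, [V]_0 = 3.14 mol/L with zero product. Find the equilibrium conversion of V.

Let X = conversion of V; extent ξ = 3.14·X mol/L.
Concentrations: [R] = 4.27 − 3.14X; [V] = 3.14 − 3.14X; [S] = 3.14X.
K = [S] / ([R] [V]).
Setting equal to 2.7 and solving for X on (0,1) gives X = 0.821.

X = 0.821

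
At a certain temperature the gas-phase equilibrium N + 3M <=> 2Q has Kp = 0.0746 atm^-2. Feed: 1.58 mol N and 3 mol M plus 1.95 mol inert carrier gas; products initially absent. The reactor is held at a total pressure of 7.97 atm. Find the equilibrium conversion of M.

X = 0.444

Let X = conversion of M (basis 3 mol M); extent of reaction ξ = X.
Moles: n_N = 1.58 − X; n_M = 3 − 3X; n_Q = 2X; n_I = 1.95 (inert).
Total moles n_T = 6.53 − 2X.
y_i = n_i/n_T, p_i = y_i·P. Kp = p_Q^2 / (p_N p_M^3).
Substituting and setting equal to 0.0746 atm^-2 gives a polynomial in X; the root in (0,1) is X = 0.444.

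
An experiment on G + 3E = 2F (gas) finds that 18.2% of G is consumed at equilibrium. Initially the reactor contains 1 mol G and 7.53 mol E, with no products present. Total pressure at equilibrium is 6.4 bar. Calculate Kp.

Kp = 0.000774 bar^-2

Let X = conversion of G (basis 1 mol G); extent of reaction ξ = X.
Mole table: n_G = 1 − X; n_E = 7.53 − 3X; n_F = 2X.
n_T = Σnᵢ = 8.53 − 2X.
At X = 0.182: n_G = 0.818, n_E = 6.98, n_F = 0.364, n_T = 8.17.
p_i = (n_i/n_T)·P. Kp = p_F^2 / (p_G p_E^3) = 0.000774 bar^-2.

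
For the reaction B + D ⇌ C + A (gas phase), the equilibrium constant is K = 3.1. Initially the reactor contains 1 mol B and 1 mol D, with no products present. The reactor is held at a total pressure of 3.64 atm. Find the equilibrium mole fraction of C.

y_C = 0.319

Basis: 1 mol B initially; let X = conversion of B. Extent ξ = X.
Species balance: n_B = 1 − X; n_D = 1 − X; n_C = X; n_A = X.
Since Δν = 0, n_T = 2 throughout.
With p_i = (n_i/n_T)P, K = p_C p_A / (p_B p_D).
Setting this equal to 3.1 and taking the physical root (0 < X < 1) gives X = 0.638.
Then n_C = 0.638, n_T = 2, so y_C = 0.319.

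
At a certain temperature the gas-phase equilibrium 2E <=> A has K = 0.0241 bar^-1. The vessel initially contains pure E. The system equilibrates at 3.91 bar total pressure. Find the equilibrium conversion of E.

X = 0.148

Basis: 1 mol E initially; let X = conversion of E. Extent ξ = 0.5X.
Species balance: n_E = 1 − X; n_A = 0.5X.
Total moles n_T = 1 − 0.5X.
With p_i = (n_i/n_T)P, K = p_A / (p_E^2).
Substituting and setting equal to 0.0241 bar^-1 gives a polynomial in X; the root in (0,1) is X = 0.148.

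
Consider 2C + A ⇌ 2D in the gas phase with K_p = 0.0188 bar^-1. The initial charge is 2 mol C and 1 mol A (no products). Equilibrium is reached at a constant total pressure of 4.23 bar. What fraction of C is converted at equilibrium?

X = 0.134

Basis: 2 mol C initially; let X = conversion of C. Extent ξ = X.
Species balance: n_C = 2 − 2X; n_A = 1 − X; n_D = 2X.
n_T = Σnᵢ = 3 − X.
y_i = n_i/n_T, p_i = y_i·P. K_p = p_D^2 / (p_C^2 p_A).
Substituting and setting equal to 0.0188 bar^-1 gives a polynomial in X; the root in (0,1) is X = 0.134.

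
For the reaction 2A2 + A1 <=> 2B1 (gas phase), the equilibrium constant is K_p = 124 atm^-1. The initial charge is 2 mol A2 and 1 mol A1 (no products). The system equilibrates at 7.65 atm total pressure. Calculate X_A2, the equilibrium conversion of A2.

Let X = conversion of A2 (basis 2 mol A2); extent of reaction ξ = X.
Species balance: n_A2 = 2 − 2X; n_A1 = 1 − X; n_B1 = 2X.
Summing: n_T = 3 − X.
y_i = n_i/n_T, p_i = y_i·P. K_p = p_B1^2 / (p_A2^2 p_A1).
Setting this equal to 124 atm^-1 and taking the physical root (0 < X < 1) gives X = 0.880.

X = 0.880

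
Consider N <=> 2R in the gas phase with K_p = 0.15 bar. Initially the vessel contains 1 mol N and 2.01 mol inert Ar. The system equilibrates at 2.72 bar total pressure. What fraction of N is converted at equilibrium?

Take 1 mol N as basis and let X be its fractional conversion, so ξ = X.
Moles: n_N = 1 − X; n_R = 2X; n_I = 2.01 (inert).
Total moles n_T = 3.01 + X.
Mole fractions y_i = n_i/n_T; K_p = p_R^2 / (p_N) with p_i = y_i·P.
Setting this equal to 0.15 bar and taking the physical root (0 < X < 1) gives X = 0.189.

X = 0.189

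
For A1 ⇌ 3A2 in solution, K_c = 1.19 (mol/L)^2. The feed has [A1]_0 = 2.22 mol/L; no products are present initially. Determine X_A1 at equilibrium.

X = 0.193

Let X = conversion of A1; extent ξ = 2.22·X mol/L.
Concentrations: [A1] = 2.22 − 2.22X; [A2] = 6.66X.
K_c = [A2]^3 / ([A1]).
Setting equal to 1.19 and solving for X on (0,1) gives X = 0.193.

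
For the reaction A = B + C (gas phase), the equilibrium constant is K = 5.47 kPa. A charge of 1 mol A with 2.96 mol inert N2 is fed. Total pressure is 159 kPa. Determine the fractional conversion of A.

Take 1 mol A as basis and let X be its fractional conversion, so ξ = X.
Moles: n_A = 1 − X; n_B = X; n_C = X; n_I = 2.96 (inert).
Total moles n_T = 3.96 + X.
Mole fractions y_i = n_i/n_T; K = p_B p_C / (p_A) with p_i = y_i·P.
Equating to 5.47 kPa and solving on 0 < X < 1: X = 0.317.

X = 0.317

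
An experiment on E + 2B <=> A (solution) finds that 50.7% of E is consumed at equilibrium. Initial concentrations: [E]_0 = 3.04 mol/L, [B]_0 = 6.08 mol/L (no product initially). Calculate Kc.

Let X = conversion of E.
Concentrations: [E] = 3.04 − 3.04X; [B] = 6.08 − 6.08X; [A] = 3.04X.
At X = 0.507: [E] = 1.5, [B] = 3, [A] = 1.54.
Kc = [A] / ([E] [B]^2) = 0.114 (mol/L)^-2.

Kc = 0.114 (mol/L)^-2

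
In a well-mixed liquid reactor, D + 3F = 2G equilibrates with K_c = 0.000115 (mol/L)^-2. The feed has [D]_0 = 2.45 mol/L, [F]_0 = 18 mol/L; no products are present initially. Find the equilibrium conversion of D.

X = 0.205

Let X = conversion of D; extent ξ = 2.45·X mol/L.
Concentrations: [D] = 2.45 − 2.45X; [F] = 18 − 7.35X; [G] = 4.9X.
K_c = [G]^2 / ([D] [F]^3).
Solving K_c = 0.000115 for X ∈ (0,1): X = 0.205.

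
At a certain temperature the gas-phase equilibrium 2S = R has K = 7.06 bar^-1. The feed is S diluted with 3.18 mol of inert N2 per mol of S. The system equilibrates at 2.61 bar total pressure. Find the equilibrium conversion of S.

Take 1 mol S as basis and let X be its fractional conversion, so ξ = 0.5X.
Species balance: n_S = 1 − X; n_R = 0.5X; n_I = 3.18 (inert).
Total moles n_T = 4.18 − 0.5X.
Mole fractions y_i = n_i/n_T; K = p_R / (p_S^2) with p_i = y_i·P.
Equating to 7.06 bar^-1 and solving on 0 < X < 1: X = 0.726.

X = 0.726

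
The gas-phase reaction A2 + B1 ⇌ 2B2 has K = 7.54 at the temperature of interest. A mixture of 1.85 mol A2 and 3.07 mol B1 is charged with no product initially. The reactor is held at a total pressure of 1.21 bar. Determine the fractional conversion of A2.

Let X = conversion of A2 (basis 1.85 mol A2); extent of reaction ξ = 1.85X.
Moles: n_A2 = 1.85 − 1.85X; n_B1 = 3.07 − 1.85X; n_B2 = 3.7X.
n_T stays at 4.92 (no change in mole number).
With p_i = (n_i/n_T)P, K = p_B2^2 / (p_A2 p_B1).
Substituting and setting equal to 7.54 gives a polynomial in X; the root in (0,1) is X = 0.714.

X = 0.714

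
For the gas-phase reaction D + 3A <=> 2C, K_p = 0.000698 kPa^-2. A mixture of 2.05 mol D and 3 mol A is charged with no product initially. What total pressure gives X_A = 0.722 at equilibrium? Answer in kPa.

Basis: 3 mol A initially; let X = conversion of A. Extent ξ = X.
Species balance: n_D = 2.05 − X; n_A = 3 − 3X; n_C = 2X.
Total moles n_T = 5.05 − 2X.
K_p = p_C^2 / (p_D p_A^3) with p_i = (n_i/n_T)·P.
At X = 0.722: the mole-fraction product g(X) = Π y_i^ν_i = 35.2. Since K_p = g(X)·P^{-2}, P = (g/K_p)^(1/2) = (35.2/0.000698)^(1/2) = 225 kPa.

P = 225 kPa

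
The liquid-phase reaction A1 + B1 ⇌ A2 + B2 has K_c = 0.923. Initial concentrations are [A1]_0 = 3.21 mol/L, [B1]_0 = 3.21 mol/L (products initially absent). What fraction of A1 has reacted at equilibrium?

Let X = conversion of A1; extent ξ = 3.21·X mol/L.
Concentrations: [A1] = 3.21 − 3.21X; [B1] = 3.21 − 3.21X; [A2] = 3.21X; [B2] = 3.21X.
K_c = [A2] [B2] / ([A1] [B1]).
Setting equal to 0.923 and solving for X on (0,1) gives X = 0.490.

X = 0.490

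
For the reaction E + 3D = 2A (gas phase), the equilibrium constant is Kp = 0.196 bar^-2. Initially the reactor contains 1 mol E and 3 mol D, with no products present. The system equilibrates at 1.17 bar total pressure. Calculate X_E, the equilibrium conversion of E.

Let X = conversion of E (basis 1 mol E); extent of reaction ξ = X.
Species balance: n_E = 1 − X; n_D = 3 − 3X; n_A = 2X.
Total moles n_T = 4 − 2X.
Mole fractions y_i = n_i/n_T; Kp = p_A^2 / (p_E p_D^3) with p_i = y_i·P.
Setting this equal to 0.196 bar^-2 and taking the physical root (0 < X < 1) gives X = 0.227.

X = 0.227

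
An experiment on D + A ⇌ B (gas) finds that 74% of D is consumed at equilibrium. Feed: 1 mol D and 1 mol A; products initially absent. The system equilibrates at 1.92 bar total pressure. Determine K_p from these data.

K_p = 7.18 bar^-1

Take 1 mol D as basis and let X be its fractional conversion, so ξ = X.
Mole table: n_D = 1 − X; n_A = 1 − X; n_B = X.
n_T = Σnᵢ = 2 − X.
At X = 0.74: n_D = 0.26, n_A = 0.26, n_B = 0.74, n_T = 1.26.
p_i = (n_i/n_T)·P. K_p = p_B / (p_D p_A) = 7.18 bar^-1.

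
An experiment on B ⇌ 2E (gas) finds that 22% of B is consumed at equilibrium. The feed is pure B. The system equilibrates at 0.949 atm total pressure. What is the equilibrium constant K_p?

K_p = 0.193 atm

Basis: 1 mol B initially; let X = conversion of B. Extent ξ = X.
Species balance: n_B = 1 − X; n_E = 2X.
Total moles n_T = 1 + X.
At X = 0.22: n_B = 0.78, n_E = 0.44, n_T = 1.22.
p_i = (n_i/n_T)·P. K_p = p_E^2 / (p_B) = 0.193 atm.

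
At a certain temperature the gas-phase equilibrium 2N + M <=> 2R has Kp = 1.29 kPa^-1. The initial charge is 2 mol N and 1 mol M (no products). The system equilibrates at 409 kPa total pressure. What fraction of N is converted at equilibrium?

X = 0.856

Let X = conversion of N (basis 2 mol N); extent of reaction ξ = X.
Mole table: n_N = 2 − 2X; n_M = 1 − X; n_R = 2X.
Total moles n_T = 3 − X.
With p_i = (n_i/n_T)P, Kp = p_R^2 / (p_N^2 p_M).
Setting this equal to 1.29 kPa^-1 and taking the physical root (0 < X < 1) gives X = 0.856.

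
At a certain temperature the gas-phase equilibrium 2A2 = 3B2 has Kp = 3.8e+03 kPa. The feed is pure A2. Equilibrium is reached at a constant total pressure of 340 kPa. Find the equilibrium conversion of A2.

X = 0.715

Basis: 1 mol A2 initially; let X = conversion of A2. Extent ξ = 0.5X.
Mole table: n_A2 = 1 − X; n_B2 = 1.5X.
Summing: n_T = 1 + 0.5X.
With p_i = (n_i/n_T)P, Kp = p_B2^3 / (p_A2^2).
Equating to 3.8e+03 kPa and solving on 0 < X < 1: X = 0.715.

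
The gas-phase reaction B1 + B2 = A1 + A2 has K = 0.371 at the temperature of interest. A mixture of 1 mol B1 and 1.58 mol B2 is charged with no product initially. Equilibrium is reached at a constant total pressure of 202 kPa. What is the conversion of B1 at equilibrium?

Basis: 1 mol B1 initially; let X = conversion of B1. Extent ξ = X.
Species balance: n_B1 = 1 − X; n_B2 = 1.58 − X; n_A1 = X; n_A2 = X.
Since Δν = 0, n_T = 2.58 throughout.
With p_i = (n_i/n_T)P, K = p_A1 p_A2 / (p_B1 p_B2).
This yields a degree-2 equation in X; solving on (0,1), X = 0.468.

X = 0.468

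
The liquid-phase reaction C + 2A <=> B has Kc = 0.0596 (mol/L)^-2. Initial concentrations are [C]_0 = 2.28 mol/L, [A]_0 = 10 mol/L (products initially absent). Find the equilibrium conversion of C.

Let X = conversion of C; extent ξ = 2.28·X mol/L.
Concentrations: [C] = 2.28 − 2.28X; [A] = 10 − 4.56X; [B] = 2.28X.
Kc = [B] / ([C] [A]^2).
This equals 0.0596 at X = 0.727 (the root in 0 < X < 1).

X = 0.727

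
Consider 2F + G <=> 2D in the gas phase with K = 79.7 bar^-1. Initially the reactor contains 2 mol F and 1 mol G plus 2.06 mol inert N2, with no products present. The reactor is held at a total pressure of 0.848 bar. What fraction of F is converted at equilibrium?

X = 0.687

Take 2 mol F as basis and let X be its fractional conversion, so ξ = X.
At extent ξ: n_F = 2 − 2X; n_G = 1 − X; n_D = 2X; n_I = 2.06 (inert).
Summing: n_T = 5.06 − X.
Mole fractions y_i = n_i/n_T; K = p_D^2 / (p_F^2 p_G) with p_i = y_i·P.
This yields a degree-3 equation in X; solving on (0,1), X = 0.687.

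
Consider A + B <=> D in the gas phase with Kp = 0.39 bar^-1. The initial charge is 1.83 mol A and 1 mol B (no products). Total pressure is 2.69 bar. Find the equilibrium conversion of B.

Basis: 1 mol B initially; let X = conversion of B. Extent ξ = X.
Species balance: n_A = 1.83 − X; n_B = 1 − X; n_D = X.
Summing: n_T = 2.83 − X.
y_i = n_i/n_T, p_i = y_i·P. Kp = p_D / (p_A p_B).
This yields a degree-2 equation in X; solving on (0,1), X = 0.383.

X = 0.383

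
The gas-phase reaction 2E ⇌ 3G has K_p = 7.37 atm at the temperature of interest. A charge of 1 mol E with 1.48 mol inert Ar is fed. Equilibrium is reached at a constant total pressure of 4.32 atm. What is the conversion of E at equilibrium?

X = 0.604

Let X = conversion of E (basis 1 mol E); extent of reaction ξ = 0.5X.
Mole table: n_E = 1 − X; n_G = 1.5X; n_I = 1.48 (inert).
Total moles n_T = 2.48 + 0.5X.
With p_i = (n_i/n_T)P, K_p = p_G^3 / (p_E^2).
Setting this equal to 7.37 atm and taking the physical root (0 < X < 1) gives X = 0.604.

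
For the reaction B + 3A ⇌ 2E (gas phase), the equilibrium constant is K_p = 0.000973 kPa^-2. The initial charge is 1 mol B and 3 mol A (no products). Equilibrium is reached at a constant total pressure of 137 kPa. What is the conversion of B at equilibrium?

Basis: 1 mol B initially; let X = conversion of B. Extent ξ = X.
Mole table: n_B = 1 − X; n_A = 3 − 3X; n_E = 2X.
Total moles n_T = 4 − 2X.
Mole fractions y_i = n_i/n_T; K_p = p_E^2 / (p_B p_A^3) with p_i = y_i·P.
Equating to 0.000973 kPa^-2 and solving on 0 < X < 1: X = 0.609.

X = 0.609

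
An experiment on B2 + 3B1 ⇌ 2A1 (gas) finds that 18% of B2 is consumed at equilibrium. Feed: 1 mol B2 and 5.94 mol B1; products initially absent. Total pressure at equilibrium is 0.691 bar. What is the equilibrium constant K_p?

Take 1 mol B2 as basis and let X be its fractional conversion, so ξ = X.
Mole table: n_B2 = 1 − X; n_B1 = 5.94 − 3X; n_A1 = 2X.
n_T = Σnᵢ = 6.94 − 2X.
At X = 0.18: n_B2 = 0.82, n_B1 = 5.4, n_A1 = 0.36, n_T = 6.58.
p_i = (n_i/n_T)·P. K_p = p_A1^2 / (p_B2 p_B1^3) = 0.091 bar^-2.

K_p = 0.091 bar^-2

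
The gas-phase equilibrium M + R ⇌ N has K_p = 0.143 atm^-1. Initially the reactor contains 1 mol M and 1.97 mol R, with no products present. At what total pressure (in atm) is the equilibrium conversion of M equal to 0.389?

P = 7.27 atm

Let X = conversion of M (basis 1 mol M); extent of reaction ξ = X.
At extent ξ: n_M = 1 − X; n_R = 1.97 − X; n_N = X.
Summing: n_T = 2.97 − X.
K_p = p_N / (p_M p_R) with p_i = (n_i/n_T)·P.
At X = 0.389: the mole-fraction product g(X) = Π y_i^ν_i = 1.039. Since K_p = g(X)·P^{-1}, P = (g/K_p)^(1/1) = (1.039/0.143)^(1/1) = 7.27 atm.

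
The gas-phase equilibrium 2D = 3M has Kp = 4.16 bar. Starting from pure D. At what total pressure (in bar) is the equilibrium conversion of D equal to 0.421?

Basis: 1 mol D initially; let X = conversion of D. Extent ξ = 0.5X.
Mole table: n_D = 1 − X; n_M = 1.5X.
Summing: n_T = 1 + 0.5X.
Kp = p_M^3 / (p_D^2) with p_i = (n_i/n_T)·P.
At X = 0.421: the mole-fraction product g(X) = Π y_i^ν_i = 0.6206. Since Kp = g(X)·P^{1}, P = (Kp/g)^(1/1) = (4.16/0.6206)^(1/1) = 6.7 bar.

P = 6.7 bar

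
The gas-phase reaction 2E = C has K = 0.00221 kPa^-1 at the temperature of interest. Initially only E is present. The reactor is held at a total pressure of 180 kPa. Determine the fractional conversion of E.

Let X = conversion of E (basis 1 mol E); extent of reaction ξ = 0.5X.
Moles: n_E = 1 − X; n_C = 0.5X.
n_T = Σnᵢ = 1 − 0.5X.
y_i = n_i/n_T, p_i = y_i·P. K = p_C / (p_E^2).
Substituting and setting equal to 0.00221 kPa^-1 gives a polynomial in X; the root in (0,1) is X = 0.379.

X = 0.379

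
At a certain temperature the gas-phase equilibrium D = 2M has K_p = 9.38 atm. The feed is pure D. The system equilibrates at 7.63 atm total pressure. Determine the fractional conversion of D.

X = 0.485

Take 1 mol D as basis and let X be its fractional conversion, so ξ = X.
Moles: n_D = 1 − X; n_M = 2X.
Summing: n_T = 1 + X.
y_i = n_i/n_T, p_i = y_i·P. K_p = p_M^2 / (p_D).
Substituting and setting equal to 9.38 atm gives a polynomial in X; the root in (0,1) is X = 0.485.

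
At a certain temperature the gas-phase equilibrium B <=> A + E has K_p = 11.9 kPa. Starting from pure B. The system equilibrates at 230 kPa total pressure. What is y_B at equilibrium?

Basis: 1 mol B initially; let X = conversion of B. Extent ξ = X.
Mole table: n_B = 1 − X; n_A = X; n_E = X.
n_T = Σnᵢ = 1 + X.
Mole fractions y_i = n_i/n_T; K_p = p_A p_E / (p_B) with p_i = y_i·P.
This yields a degree-2 equation in X; solving on (0,1), X = 0.222.
Then n_B = 0.778, n_T = 1.22, so y_B = 0.637.

y_B = 0.637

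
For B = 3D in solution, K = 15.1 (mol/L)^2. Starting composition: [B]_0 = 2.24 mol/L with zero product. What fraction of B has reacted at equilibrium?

X = 0.405

Let X = conversion of B; extent ξ = 2.24·X mol/L.
Concentrations: [B] = 2.24 − 2.24X; [D] = 6.72X.
K = [D]^3 / ([B]).
Solving K = 15.1 for X ∈ (0,1): X = 0.405.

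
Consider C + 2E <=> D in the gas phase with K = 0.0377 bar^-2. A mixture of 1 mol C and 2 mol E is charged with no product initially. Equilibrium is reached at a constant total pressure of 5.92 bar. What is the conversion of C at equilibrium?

X = 0.308

Let X = conversion of C (basis 1 mol C); extent of reaction ξ = X.
Moles: n_C = 1 − X; n_E = 2 − 2X; n_D = X.
Total moles n_T = 3 − 2X.
y_i = n_i/n_T, p_i = y_i·P. K = p_D / (p_C p_E^2).
Equating to 0.0377 bar^-2 and solving on 0 < X < 1: X = 0.308.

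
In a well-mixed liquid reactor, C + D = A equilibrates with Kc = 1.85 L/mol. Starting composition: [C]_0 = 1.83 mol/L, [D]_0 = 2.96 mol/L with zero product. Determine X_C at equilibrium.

X = 0.747

Let X = conversion of C; extent ξ = 1.83·X mol/L.
Concentrations: [C] = 1.83 − 1.83X; [D] = 2.96 − 1.83X; [A] = 1.83X.
Kc = [A] / ([C] [D]).
This equals 1.85 at X = 0.747 (the root in 0 < X < 1).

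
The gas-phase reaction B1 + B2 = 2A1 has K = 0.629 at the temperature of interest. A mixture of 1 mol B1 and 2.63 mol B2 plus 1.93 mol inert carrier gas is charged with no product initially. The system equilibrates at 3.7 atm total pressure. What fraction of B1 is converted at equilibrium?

Take 1 mol B1 as basis and let X be its fractional conversion, so ξ = X.
At extent ξ: n_B1 = 1 − X; n_B2 = 2.63 − X; n_A1 = 2X; n_I = 1.93 (inert).
Total moles n_T = 5.56 (Δν = 0, constant).
Mole fractions y_i = n_i/n_T; K = p_A1^2 / (p_B1 p_B2) with p_i = y_i·P.
Setting this equal to 0.629 and taking the physical root (0 < X < 1) gives X = 0.439.

X = 0.439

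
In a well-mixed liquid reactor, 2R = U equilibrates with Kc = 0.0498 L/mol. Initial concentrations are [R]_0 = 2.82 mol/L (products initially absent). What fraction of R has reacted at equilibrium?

Let X = conversion of R; extent ξ = 2.82X/2 mol/L.
Concentrations: [R] = 2.82 − 2.82X; [U] = 1.41X.
Kc = [U] / ([R]^2).
Solving Kc = 0.0498 for X ∈ (0,1): X = 0.186.

X = 0.186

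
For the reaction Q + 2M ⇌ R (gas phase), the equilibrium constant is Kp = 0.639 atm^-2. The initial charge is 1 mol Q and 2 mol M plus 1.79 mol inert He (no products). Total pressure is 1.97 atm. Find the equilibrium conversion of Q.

Let X = conversion of Q (basis 1 mol Q); extent of reaction ξ = X.
Mole table: n_Q = 1 − X; n_M = 2 − 2X; n_R = X; n_I = 1.79 (inert).
Summing: n_T = 4.79 − 2X.
With p_i = (n_i/n_T)P, Kp = p_R / (p_Q p_M^2).
Setting this equal to 0.639 atm^-2 and taking the physical root (0 < X < 1) gives X = 0.237.

X = 0.237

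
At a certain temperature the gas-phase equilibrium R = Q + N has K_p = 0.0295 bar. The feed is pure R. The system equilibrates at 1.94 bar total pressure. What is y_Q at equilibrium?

y_Q = 0.109

Take 1 mol R as basis and let X be its fractional conversion, so ξ = X.
Mole table: n_R = 1 − X; n_Q = X; n_N = X.
Summing: n_T = 1 + X.
y_i = n_i/n_T, p_i = y_i·P. K_p = p_Q p_N / (p_R).
Setting this equal to 0.0295 bar and taking the physical root (0 < X < 1) gives X = 0.122.
Then n_Q = 0.122, n_T = 1.12, so y_Q = 0.109.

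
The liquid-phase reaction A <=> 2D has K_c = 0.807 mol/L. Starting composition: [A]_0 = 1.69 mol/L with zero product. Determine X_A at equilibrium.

Let X = conversion of A; extent ξ = 1.69·X mol/L.
Concentrations: [A] = 1.69 − 1.69X; [D] = 3.38X.
K_c = [D]^2 / ([A]).
Solving K_c = 0.807 for X ∈ (0,1): X = 0.291.

X = 0.291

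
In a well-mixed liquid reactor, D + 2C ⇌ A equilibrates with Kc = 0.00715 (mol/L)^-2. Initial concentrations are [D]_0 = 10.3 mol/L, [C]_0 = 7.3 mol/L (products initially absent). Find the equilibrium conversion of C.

Let X = conversion of C; extent ξ = 7.3X/2 mol/L.
Concentrations: [D] = 10.3 − 3.65X; [C] = 7.3 − 7.3X; [A] = 3.65X.
Kc = [A] / ([D] [C]^2).
This equals 0.00715 at X = 0.370 (the root in 0 < X < 1).

X = 0.370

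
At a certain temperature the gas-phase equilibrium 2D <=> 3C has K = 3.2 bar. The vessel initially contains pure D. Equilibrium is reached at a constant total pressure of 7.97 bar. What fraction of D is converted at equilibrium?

Basis: 1 mol D initially; let X = conversion of D. Extent ξ = 0.5X.
Mole table: n_D = 1 − X; n_C = 1.5X.
Summing: n_T = 1 + 0.5X.
Mole fractions y_i = n_i/n_T; K = p_C^3 / (p_D^2) with p_i = y_i·P.
Setting this equal to 3.2 bar and taking the physical root (0 < X < 1) gives X = 0.379.

X = 0.379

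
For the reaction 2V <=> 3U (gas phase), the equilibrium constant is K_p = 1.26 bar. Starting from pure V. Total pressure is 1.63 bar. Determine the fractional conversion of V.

Take 1 mol V as basis and let X be its fractional conversion, so ξ = 0.5X.
At extent ξ: n_V = 1 − X; n_U = 1.5X.
Total moles n_T = 1 + 0.5X.
y_i = n_i/n_T, p_i = y_i·P. K_p = p_U^3 / (p_V^2).
Equating to 1.26 bar and solving on 0 < X < 1: X = 0.443.

X = 0.443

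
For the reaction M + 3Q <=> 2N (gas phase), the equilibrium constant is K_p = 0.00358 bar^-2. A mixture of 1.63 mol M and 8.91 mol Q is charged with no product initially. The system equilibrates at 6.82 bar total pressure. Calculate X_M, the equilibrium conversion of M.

X = 0.288

Basis: 1.63 mol M initially; let X = conversion of M. Extent ξ = 1.63X.
Moles: n_M = 1.63 − 1.63X; n_Q = 8.91 − 4.89X; n_N = 3.26X.
Summing: n_T = 10.5 − 3.26X.
y_i = n_i/n_T, p_i = y_i·P. K_p = p_N^2 / (p_M p_Q^3).
Equating to 0.00358 bar^-2 and solving on 0 < X < 1: X = 0.288.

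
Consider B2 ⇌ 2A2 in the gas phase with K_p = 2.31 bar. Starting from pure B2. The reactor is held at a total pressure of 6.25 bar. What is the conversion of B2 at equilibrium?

Let X = conversion of B2 (basis 1 mol B2); extent of reaction ξ = X.
At extent ξ: n_B2 = 1 − X; n_A2 = 2X.
Total moles n_T = 1 + X.
With p_i = (n_i/n_T)P, K_p = p_A2^2 / (p_B2).
Substituting and setting equal to 2.31 bar gives a polynomial in X; the root in (0,1) is X = 0.291.

X = 0.291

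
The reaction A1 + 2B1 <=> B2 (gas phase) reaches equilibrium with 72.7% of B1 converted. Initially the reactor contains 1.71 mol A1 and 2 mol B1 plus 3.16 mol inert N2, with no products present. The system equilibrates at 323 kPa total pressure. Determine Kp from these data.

Let X = conversion of B1 (basis 2 mol B1); extent of reaction ξ = X.
Mole table: n_A1 = 1.71 − X; n_B1 = 2 − 2X; n_B2 = X; n_I = 3.16 (inert).
Summing: n_T = 6.87 − 2X.
At X = 0.727: n_A1 = 0.983, n_B1 = 0.546, n_B2 = 0.727, n_T = 5.42.
p_i = (n_i/n_T)·P. Kp = p_B2 / (p_A1 p_B1^2) = 0.000698 kPa^-2.

Kp = 0.000698 kPa^-2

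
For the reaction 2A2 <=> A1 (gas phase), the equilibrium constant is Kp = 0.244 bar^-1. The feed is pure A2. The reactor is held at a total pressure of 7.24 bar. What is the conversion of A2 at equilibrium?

X = 0.648

Basis: 1 mol A2 initially; let X = conversion of A2. Extent ξ = 0.5X.
Moles: n_A2 = 1 − X; n_A1 = 0.5X.
Summing: n_T = 1 − 0.5X.
y_i = n_i/n_T, p_i = y_i·P. Kp = p_A1 / (p_A2^2).
This yields a degree-2 equation in X; solving on (0,1), X = 0.648.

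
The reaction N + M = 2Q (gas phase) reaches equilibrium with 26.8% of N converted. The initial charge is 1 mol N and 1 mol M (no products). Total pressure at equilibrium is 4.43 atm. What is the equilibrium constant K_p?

K_p = 0.536

Let X = conversion of N (basis 1 mol N); extent of reaction ξ = X.
Moles: n_N = 1 − X; n_M = 1 − X; n_Q = 2X.
Since Δν = 0, n_T = 2 throughout.
At X = 0.268: n_N = 0.732, n_M = 0.732, n_Q = 0.536, n_T = 2.
p_i = (n_i/n_T)·P. K_p = p_Q^2 / (p_N p_M) = 0.536.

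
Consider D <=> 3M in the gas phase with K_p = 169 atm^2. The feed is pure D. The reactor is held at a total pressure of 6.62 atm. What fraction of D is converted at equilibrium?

Let X = conversion of D (basis 1 mol D); extent of reaction ξ = X.
Mole table: n_D = 1 − X; n_M = 3X.
Summing: n_T = 1 + 2X.
y_i = n_i/n_T, p_i = y_i·P. K_p = p_M^3 / (p_D).
Setting this equal to 169 atm^2 and taking the physical root (0 < X < 1) gives X = 0.643.

X = 0.643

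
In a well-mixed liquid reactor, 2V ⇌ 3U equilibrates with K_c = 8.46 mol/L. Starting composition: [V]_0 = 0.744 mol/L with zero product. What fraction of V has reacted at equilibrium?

Let X = conversion of V; extent ξ = 0.744X/2 mol/L.
Concentrations: [V] = 0.744 − 0.744X; [U] = 1.12X.
K_c = [U]^3 / ([V]^2).
Solving K_c = 8.46 for X ∈ (0,1): X = 0.689.

X = 0.689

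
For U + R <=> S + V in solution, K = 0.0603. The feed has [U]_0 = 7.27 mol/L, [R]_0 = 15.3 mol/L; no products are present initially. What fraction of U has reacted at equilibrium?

X = 0.281

Let X = conversion of U; extent ξ = 7.27·X mol/L.
Concentrations: [U] = 7.27 − 7.27X; [R] = 15.3 − 7.27X; [S] = 7.27X; [V] = 7.27X.
K = [S] [V] / ([U] [R]).
Setting equal to 0.0603 and solving for X on (0,1) gives X = 0.281.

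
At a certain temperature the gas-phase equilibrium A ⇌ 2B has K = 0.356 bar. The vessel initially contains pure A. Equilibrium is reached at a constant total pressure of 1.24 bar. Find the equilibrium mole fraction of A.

Let X = conversion of A (basis 1 mol A); extent of reaction ξ = X.
Species balance: n_A = 1 − X; n_B = 2X.
n_T = Σnᵢ = 1 + X.
With p_i = (n_i/n_T)P, K = p_B^2 / (p_A).
Substituting and setting equal to 0.356 bar gives a polynomial in X; the root in (0,1) is X = 0.259.
Then n_A = 0.741, n_T = 1.26, so y_A = 0.589.

y_A = 0.589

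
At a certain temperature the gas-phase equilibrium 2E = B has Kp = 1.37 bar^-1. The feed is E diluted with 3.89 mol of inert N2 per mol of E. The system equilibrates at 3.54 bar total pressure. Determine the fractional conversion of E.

Basis: 1 mol E initially; let X = conversion of E. Extent ξ = 0.5X.
At extent ξ: n_E = 1 − X; n_B = 0.5X; n_I = 3.89 (inert).
n_T = Σnᵢ = 4.89 − 0.5X.
Mole fractions y_i = n_i/n_T; Kp = p_B / (p_E^2) with p_i = y_i·P.
Substituting and setting equal to 1.37 bar^-1 gives a polynomial in X; the root in (0,1) is X = 0.507.

X = 0.507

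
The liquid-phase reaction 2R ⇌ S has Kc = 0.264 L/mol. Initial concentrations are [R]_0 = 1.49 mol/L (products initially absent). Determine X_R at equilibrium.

Let X = conversion of R; extent ξ = 1.49X/2 mol/L.
Concentrations: [R] = 1.49 − 1.49X; [S] = 0.745X.
Kc = [S] / ([R]^2).
Equating to 0.264 L/mol: the physical root is X = 0.341.

X = 0.341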